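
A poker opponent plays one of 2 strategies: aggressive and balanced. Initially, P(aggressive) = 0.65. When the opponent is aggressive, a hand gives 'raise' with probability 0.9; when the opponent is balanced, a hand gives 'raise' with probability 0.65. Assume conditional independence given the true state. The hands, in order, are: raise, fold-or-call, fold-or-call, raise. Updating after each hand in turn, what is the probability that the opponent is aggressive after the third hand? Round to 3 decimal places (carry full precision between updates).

0.173

After 'raise': P(aggressive) = 0.9·0.6500 / (0.9·0.6500 + 0.65·0.3500) ≈ 0.7200
After 'fold-or-call': P(aggressive) = 0.1·0.7200 / (0.1·0.7200 + 0.35·0.2800) ≈ 0.4235
After 'fold-or-call': P(aggressive) = 0.1·0.4235 / (0.1·0.4235 + 0.35·0.5765) ≈ 0.1735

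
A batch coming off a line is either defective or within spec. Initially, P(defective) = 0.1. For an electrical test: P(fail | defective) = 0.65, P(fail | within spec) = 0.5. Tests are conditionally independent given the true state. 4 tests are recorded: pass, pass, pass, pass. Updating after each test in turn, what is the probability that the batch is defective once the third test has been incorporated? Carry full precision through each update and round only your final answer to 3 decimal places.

Each posterior becomes the prior for the next update.
After 'pass': P(defective) = 0.35·0.1000 / (0.35·0.1000 + 0.5·0.9000) ≈ 0.0722
After 'pass': P(defective) = 0.35·0.0722 / (0.35·0.0722 + 0.5·0.9278) ≈ 0.0516
After 'pass': P(defective) = 0.35·0.0516 / (0.35·0.0516 + 0.5·0.9484) ≈ 0.0367

0.037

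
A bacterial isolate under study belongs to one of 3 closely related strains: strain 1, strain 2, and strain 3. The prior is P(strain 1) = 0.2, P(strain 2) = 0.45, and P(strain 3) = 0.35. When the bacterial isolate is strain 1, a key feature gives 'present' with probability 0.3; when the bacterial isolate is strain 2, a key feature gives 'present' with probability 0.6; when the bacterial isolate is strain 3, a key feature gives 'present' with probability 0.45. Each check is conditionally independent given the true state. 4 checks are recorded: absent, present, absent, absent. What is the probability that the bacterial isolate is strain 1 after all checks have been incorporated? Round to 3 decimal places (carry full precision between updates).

0.321

After 'absent': normaliser = 0.7·0.2000 + 0.4·0.4500 + 0.55·0.3500; P(strain 1) ≈ 0.2732, P(strain 2) ≈ 0.3512, P(strain 3) ≈ 0.3756
After 'present': normaliser = 0.3·0.2732 + 0.6·0.3512 + 0.45·0.3756; P(strain 1) ≈ 0.1775, P(strain 2) ≈ 0.4564, P(strain 3) ≈ 0.3661
After 'absent': normaliser = 0.7·0.1775 + 0.4·0.4564 + 0.55·0.3661; P(strain 1) ≈ 0.2445, P(strain 2) ≈ 0.3593, P(strain 3) ≈ 0.3962
After 'absent': normaliser = 0.7·0.2445 + 0.4·0.3593 + 0.55·0.3962; P(strain 1) ≈ 0.3212, P(strain 2) ≈ 0.2697, P(strain 3) ≈ 0.4090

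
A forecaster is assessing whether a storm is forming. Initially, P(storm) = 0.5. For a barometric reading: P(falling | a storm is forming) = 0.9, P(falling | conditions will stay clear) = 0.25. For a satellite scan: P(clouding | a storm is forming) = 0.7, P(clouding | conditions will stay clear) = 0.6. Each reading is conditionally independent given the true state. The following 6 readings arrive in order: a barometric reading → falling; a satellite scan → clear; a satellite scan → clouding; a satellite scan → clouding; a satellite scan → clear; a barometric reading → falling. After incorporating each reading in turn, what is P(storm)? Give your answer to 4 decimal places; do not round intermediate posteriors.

0.9084

After a barometric reading='falling': P(storm) = 0.9·0.5000 / (0.9·0.5000 + 0.25·0.5000) ≈ 0.7826
After a satellite scan='clear': P(storm) = 0.3·0.7826 / (0.3·0.7826 + 0.4·0.2174) ≈ 0.7297
After a satellite scan='clouding': P(storm) = 0.7·0.7297 / (0.7·0.7297 + 0.6·0.2703) ≈ 0.7590
After a satellite scan='clouding': P(storm) = 0.7·0.7590 / (0.7·0.7590 + 0.6·0.2410) ≈ 0.7861
After a satellite scan='clear': P(storm) = 0.3·0.7861 / (0.3·0.7861 + 0.4·0.2139) ≈ 0.7338
After a barometric reading='falling': P(storm) = 0.9·0.7338 / (0.9·0.7338 + 0.25·0.2662) ≈ 0.9084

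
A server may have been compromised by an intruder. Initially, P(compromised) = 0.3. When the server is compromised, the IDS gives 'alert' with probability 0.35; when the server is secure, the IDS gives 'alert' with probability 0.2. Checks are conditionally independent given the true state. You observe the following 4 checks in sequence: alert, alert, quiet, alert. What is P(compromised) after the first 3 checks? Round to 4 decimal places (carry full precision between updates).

Apply Bayes' rule sequentially, carrying P(compromised) forward.
After 'alert': P(compromised) = 0.35·0.3000 / (0.35·0.3000 + 0.2·0.7000) ≈ 0.4286
After 'alert': P(compromised) = 0.35·0.4286 / (0.35·0.4286 + 0.2·0.5714) ≈ 0.5676
After 'quiet': P(compromised) = 0.65·0.5676 / (0.65·0.5676 + 0.8·0.4324) ≈ 0.5161

0.5161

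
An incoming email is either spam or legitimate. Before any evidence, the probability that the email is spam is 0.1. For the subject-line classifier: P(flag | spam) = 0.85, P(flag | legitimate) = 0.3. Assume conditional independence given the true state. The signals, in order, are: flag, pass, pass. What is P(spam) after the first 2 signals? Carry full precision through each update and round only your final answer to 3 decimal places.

After 'flag': P(spam) = 0.85·0.1000 / (0.85·0.1000 + 0.3·0.9000) ≈ 0.2394
After 'pass': P(spam) = 0.15·0.2394 / (0.15·0.2394 + 0.7·0.7606) ≈ 0.0632

0.063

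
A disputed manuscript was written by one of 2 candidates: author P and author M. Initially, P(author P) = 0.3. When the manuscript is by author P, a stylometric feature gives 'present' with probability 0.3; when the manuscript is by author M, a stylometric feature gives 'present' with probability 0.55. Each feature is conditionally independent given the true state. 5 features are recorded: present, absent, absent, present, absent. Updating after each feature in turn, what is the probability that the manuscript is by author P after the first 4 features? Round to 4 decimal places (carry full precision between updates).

0.2358

Apply Bayes' rule sequentially, carrying P(author P) forward.
After 'present': P(author P) = 0.3·0.3000 / (0.3·0.3000 + 0.55·0.7000) ≈ 0.1895
After 'absent': P(author P) = 0.7·0.1895 / (0.7·0.1895 + 0.45·0.8105) ≈ 0.2667
After 'absent': P(author P) = 0.7·0.2667 / (0.7·0.2667 + 0.45·0.7333) ≈ 0.3613
After 'present': P(author P) = 0.3·0.3613 / (0.3·0.3613 + 0.55·0.6387) ≈ 0.2358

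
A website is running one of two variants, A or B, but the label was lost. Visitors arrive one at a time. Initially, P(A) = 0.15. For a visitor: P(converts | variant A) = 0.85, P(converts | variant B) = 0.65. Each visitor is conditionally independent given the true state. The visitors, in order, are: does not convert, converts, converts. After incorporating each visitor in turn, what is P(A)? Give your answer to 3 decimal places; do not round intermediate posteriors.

After 'does not convert': P(A) = 0.15·0.1500 / (0.15·0.1500 + 0.35·0.8500) ≈ 0.0703
After 'converts': P(A) = 0.85·0.0703 / (0.85·0.0703 + 0.65·0.9297) ≈ 0.0900
After 'converts': P(A) = 0.85·0.0900 / (0.85·0.0900 + 0.65·0.9100) ≈ 0.1145

0.115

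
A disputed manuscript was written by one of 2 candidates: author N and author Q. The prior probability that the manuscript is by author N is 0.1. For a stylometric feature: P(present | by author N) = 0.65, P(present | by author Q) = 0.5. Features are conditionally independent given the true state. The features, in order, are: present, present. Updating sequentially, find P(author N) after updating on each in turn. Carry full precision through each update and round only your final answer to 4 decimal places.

0.1581

Apply Bayes' rule sequentially, carrying P(author N) forward.
After 'present': P(author N) = 0.65·0.1000 / (0.65·0.1000 + 0.5·0.9000) ≈ 0.1262
After 'present': P(author N) = 0.65·0.1262 / (0.65·0.1262 + 0.5·0.8738) ≈ 0.1581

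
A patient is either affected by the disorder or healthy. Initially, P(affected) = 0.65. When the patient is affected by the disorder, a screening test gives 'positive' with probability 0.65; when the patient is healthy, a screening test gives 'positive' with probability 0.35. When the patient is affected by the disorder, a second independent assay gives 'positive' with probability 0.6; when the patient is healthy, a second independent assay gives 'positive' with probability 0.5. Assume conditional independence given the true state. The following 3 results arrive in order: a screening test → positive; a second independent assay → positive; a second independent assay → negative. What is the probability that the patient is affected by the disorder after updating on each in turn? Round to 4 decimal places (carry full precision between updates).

0.7680

After a screening test='positive': P(affected) = 0.65·0.6500 / (0.65·0.6500 + 0.35·0.3500) ≈ 0.7752
After a second independent assay='positive': P(affected) = 0.6·0.7752 / (0.6·0.7752 + 0.5·0.2248) ≈ 0.8054
After a second independent assay='negative': P(affected) = 0.4·0.8054 / (0.4·0.8054 + 0.5·0.1946) ≈ 0.7680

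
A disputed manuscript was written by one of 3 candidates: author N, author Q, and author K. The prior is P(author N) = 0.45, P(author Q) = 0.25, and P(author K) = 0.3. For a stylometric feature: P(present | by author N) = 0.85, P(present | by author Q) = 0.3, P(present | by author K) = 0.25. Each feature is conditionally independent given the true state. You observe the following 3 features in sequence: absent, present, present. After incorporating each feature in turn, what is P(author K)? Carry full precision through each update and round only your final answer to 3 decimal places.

0.179

After 'absent': normaliser = 0.15·0.4500 + 0.7·0.2500 + 0.75·0.3000; P(author N) ≈ 0.1444, P(author Q) ≈ 0.3743, P(author K) ≈ 0.4813
After 'present': normaliser = 0.85·0.1444 + 0.3·0.3743 + 0.25·0.4813; P(author N) ≈ 0.3454, P(author Q) ≈ 0.3160, P(author K) ≈ 0.3386
After 'present': normaliser = 0.85·0.3454 + 0.3·0.3160 + 0.25·0.3386; P(author N) ≈ 0.6206, P(author Q) ≈ 0.2004, P(author K) ≈ 0.1790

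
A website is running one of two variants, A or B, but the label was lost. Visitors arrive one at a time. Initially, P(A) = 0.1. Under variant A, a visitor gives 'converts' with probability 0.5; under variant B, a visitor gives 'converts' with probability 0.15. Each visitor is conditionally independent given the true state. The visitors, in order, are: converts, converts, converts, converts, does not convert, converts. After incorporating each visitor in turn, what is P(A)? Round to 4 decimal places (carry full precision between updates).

Apply Bayes' rule sequentially, carrying P(A) forward.
After 'converts': P(A) = 0.5·0.1000 / (0.5·0.1000 + 0.15·0.9000) ≈ 0.2703
After 'converts': P(A) = 0.5·0.2703 / (0.5·0.2703 + 0.15·0.7297) ≈ 0.5525
After 'converts': P(A) = 0.5·0.5525 / (0.5·0.5525 + 0.15·0.4475) ≈ 0.8045
After 'converts': P(A) = 0.5·0.8045 / (0.5·0.8045 + 0.15·0.1955) ≈ 0.9321
After 'does not convert': P(A) = 0.5·0.9321 / (0.5·0.9321 + 0.85·0.0679) ≈ 0.8897
After 'converts': P(A) = 0.5·0.8897 / (0.5·0.8897 + 0.15·0.1103) ≈ 0.9642

0.9642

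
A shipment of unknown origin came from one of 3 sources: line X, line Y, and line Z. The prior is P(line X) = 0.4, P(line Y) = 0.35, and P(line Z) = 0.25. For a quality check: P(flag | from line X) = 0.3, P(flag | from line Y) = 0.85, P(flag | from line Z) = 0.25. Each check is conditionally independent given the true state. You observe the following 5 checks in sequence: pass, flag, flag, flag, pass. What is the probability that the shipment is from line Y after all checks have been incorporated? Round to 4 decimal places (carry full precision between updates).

After 'pass': normaliser = 0.7·0.4000 + 0.15·0.3500 + 0.75·0.2500; P(line X) ≈ 0.5385, P(line Y) ≈ 0.1010, P(line Z) ≈ 0.3606
After 'flag': normaliser = 0.3·0.5385 + 0.85·0.1010 + 0.25·0.3606; P(line X) ≈ 0.4786, P(line Y) ≈ 0.2543, P(line Z) ≈ 0.2671
After 'flag': normaliser = 0.3·0.4786 + 0.85·0.2543 + 0.25·0.2671; P(line X) ≈ 0.3367, P(line Y) ≈ 0.5068, P(line Z) ≈ 0.1566
After 'flag': normaliser = 0.3·0.3367 + 0.85·0.5068 + 0.25·0.1566; P(line X) ≈ 0.1769, P(line Y) ≈ 0.7545, P(line Z) ≈ 0.0686
After 'pass': normaliser = 0.7·0.1769 + 0.15·0.7545 + 0.75·0.0686; P(line X) ≈ 0.4294, P(line Y) ≈ 0.3924, P(line Z) ≈ 0.1783

0.3924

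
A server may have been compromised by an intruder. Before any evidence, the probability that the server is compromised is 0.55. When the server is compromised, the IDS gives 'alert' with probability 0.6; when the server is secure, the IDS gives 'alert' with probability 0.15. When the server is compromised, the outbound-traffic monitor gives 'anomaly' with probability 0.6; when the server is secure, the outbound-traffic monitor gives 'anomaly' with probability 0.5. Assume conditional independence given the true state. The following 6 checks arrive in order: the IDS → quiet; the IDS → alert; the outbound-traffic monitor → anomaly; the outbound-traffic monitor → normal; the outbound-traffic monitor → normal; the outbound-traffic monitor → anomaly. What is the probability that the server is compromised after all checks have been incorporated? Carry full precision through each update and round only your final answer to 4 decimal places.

0.6795

After the IDS='quiet': P(compromised) = 0.4·0.5500 / (0.4·0.5500 + 0.85·0.4500) ≈ 0.3651
After the IDS='alert': P(compromised) = 0.6·0.3651 / (0.6·0.3651 + 0.15·0.6349) ≈ 0.6970
After the outbound-traffic monitor='anomaly': P(compromised) = 0.6·0.6970 / (0.6·0.6970 + 0.5·0.3030) ≈ 0.7341
After the outbound-traffic monitor='normal': P(compromised) = 0.4·0.7341 / (0.4·0.7341 + 0.5·0.2659) ≈ 0.6883
After the outbound-traffic monitor='normal': P(compromised) = 0.4·0.6883 / (0.4·0.6883 + 0.5·0.3117) ≈ 0.6386
After the outbound-traffic monitor='anomaly': P(compromised) = 0.6·0.6386 / (0.6·0.6386 + 0.5·0.3614) ≈ 0.6795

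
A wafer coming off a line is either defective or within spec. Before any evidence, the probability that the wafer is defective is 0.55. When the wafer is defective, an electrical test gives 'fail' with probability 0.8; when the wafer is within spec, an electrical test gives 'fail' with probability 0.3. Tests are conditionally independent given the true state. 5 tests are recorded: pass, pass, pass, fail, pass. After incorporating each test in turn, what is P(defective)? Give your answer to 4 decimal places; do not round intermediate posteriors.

After 'pass': P(defective) = 0.2·0.5500 / (0.2·0.5500 + 0.7·0.4500) ≈ 0.2588
After 'pass': P(defective) = 0.2·0.2588 / (0.2·0.2588 + 0.7·0.7412) ≈ 0.0907
After 'pass': P(defective) = 0.2·0.0907 / (0.2·0.0907 + 0.7·0.9093) ≈ 0.0277
After 'fail': P(defective) = 0.8·0.0277 / (0.8·0.0277 + 0.3·0.9723) ≈ 0.0706
After 'pass': P(defective) = 0.2·0.0706 / (0.2·0.0706 + 0.7·0.9294) ≈ 0.0213

0.0213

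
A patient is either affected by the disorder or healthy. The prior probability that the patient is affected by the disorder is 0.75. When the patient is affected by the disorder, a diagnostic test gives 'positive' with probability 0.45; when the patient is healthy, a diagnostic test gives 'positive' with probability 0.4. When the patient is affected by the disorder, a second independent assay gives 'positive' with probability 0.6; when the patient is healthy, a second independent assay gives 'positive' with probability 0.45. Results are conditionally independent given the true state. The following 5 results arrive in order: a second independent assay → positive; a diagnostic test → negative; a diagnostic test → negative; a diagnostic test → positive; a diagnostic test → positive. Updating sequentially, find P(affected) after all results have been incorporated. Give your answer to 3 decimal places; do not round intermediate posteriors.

After a second independent assay='positive': P(affected) = 0.6·0.7500 / (0.6·0.7500 + 0.45·0.2500) ≈ 0.8000
After a diagnostic test='negative': P(affected) = 0.55·0.8000 / (0.55·0.8000 + 0.6·0.2000) ≈ 0.7857
After a diagnostic test='negative': P(affected) = 0.55·0.7857 / (0.55·0.7857 + 0.6·0.2143) ≈ 0.7707
After a diagnostic test='positive': P(affected) = 0.45·0.7707 / (0.45·0.7707 + 0.4·0.2293) ≈ 0.7908
After a diagnostic test='positive': P(affected) = 0.45·0.7908 / (0.45·0.7908 + 0.4·0.2092) ≈ 0.8097

0.810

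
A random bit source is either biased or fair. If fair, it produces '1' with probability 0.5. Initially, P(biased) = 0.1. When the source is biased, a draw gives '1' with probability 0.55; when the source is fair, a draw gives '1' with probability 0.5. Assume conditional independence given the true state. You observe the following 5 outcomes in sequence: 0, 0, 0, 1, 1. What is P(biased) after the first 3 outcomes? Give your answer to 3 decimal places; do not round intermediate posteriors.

Apply Bayes' rule sequentially, carrying P(biased) forward.
After '0': P(biased) = 0.45·0.1000 / (0.45·0.1000 + 0.5·0.9000) ≈ 0.0909
After '0': P(biased) = 0.45·0.0909 / (0.45·0.0909 + 0.5·0.9091) ≈ 0.0826
After '0': P(biased) = 0.45·0.0826 / (0.45·0.0826 + 0.5·0.9174) ≈ 0.0749

0.075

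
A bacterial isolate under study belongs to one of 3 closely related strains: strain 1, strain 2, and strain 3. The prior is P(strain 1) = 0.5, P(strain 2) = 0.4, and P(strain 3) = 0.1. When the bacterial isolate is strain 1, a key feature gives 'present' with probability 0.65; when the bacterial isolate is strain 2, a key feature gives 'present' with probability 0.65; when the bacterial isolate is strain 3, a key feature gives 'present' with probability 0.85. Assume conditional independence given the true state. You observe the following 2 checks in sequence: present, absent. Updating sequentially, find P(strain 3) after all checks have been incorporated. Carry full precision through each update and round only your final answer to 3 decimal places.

After 'present': normaliser = 0.65·0.5000 + 0.65·0.4000 + 0.85·0.1000; P(strain 1) ≈ 0.4851, P(strain 2) ≈ 0.3881, P(strain 3) ≈ 0.1269
After 'absent': normaliser = 0.35·0.4851 + 0.35·0.3881 + 0.15·0.1269; P(strain 1) ≈ 0.5230, P(strain 2) ≈ 0.4184, P(strain 3) ≈ 0.0586

0.059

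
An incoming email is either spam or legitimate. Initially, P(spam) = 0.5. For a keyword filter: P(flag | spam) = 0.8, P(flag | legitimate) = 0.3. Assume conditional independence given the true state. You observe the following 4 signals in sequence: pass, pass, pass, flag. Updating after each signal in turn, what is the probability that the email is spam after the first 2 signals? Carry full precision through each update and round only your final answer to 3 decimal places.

0.075

Apply Bayes' rule sequentially, carrying P(spam) forward.
After 'pass': P(spam) = 0.2·0.5000 / (0.2·0.5000 + 0.7·0.5000) ≈ 0.2222
After 'pass': P(spam) = 0.2·0.2222 / (0.2·0.2222 + 0.7·0.7778) ≈ 0.0755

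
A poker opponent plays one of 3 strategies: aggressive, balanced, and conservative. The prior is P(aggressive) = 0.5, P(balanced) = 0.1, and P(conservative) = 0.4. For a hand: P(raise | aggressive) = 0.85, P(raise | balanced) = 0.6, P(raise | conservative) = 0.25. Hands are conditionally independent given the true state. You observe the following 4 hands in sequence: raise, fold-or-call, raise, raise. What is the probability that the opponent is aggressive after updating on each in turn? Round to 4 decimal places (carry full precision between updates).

Apply Bayes' rule sequentially, carrying P(aggressive) forward.
After 'raise': normaliser = 0.85·0.5000 + 0.6·0.1000 + 0.25·0.4000; P(aggressive) ≈ 0.7265, P(balanced) ≈ 0.1026, P(conservative) ≈ 0.1709
After 'fold-or-call': normaliser = 0.15·0.7265 + 0.4·0.1026 + 0.75·0.1709; P(aggressive) ≈ 0.3917, P(balanced) ≈ 0.1475, P(conservative) ≈ 0.4608
After 'raise': normaliser = 0.85·0.3917 + 0.6·0.1475 + 0.25·0.4608; P(aggressive) ≈ 0.6204, P(balanced) ≈ 0.1649, P(conservative) ≈ 0.2147
After 'raise': normaliser = 0.85·0.6204 + 0.6·0.1649 + 0.25·0.2147; P(aggressive) ≈ 0.7756, P(balanced) ≈ 0.1455, P(conservative) ≈ 0.0789

0.7756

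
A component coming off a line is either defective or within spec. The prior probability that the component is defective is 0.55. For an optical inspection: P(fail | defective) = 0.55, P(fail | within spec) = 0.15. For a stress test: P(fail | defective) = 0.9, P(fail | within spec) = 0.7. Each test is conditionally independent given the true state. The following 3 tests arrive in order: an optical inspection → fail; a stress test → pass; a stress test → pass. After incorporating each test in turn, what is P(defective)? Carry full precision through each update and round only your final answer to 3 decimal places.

0.332

After an optical inspection='fail': P(defective) = 0.55·0.5500 / (0.55·0.5500 + 0.15·0.4500) ≈ 0.8176
After a stress test='pass': P(defective) = 0.1·0.8176 / (0.1·0.8176 + 0.3·0.1824) ≈ 0.5990
After a stress test='pass': P(defective) = 0.1·0.5990 / (0.1·0.5990 + 0.3·0.4010) ≈ 0.3324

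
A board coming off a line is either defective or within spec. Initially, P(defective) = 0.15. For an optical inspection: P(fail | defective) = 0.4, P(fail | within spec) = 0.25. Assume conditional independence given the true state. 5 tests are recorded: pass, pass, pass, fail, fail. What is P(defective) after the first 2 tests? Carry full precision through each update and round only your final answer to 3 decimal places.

After 'pass': P(defective) = 0.6·0.1500 / (0.6·0.1500 + 0.75·0.8500) ≈ 0.1237
After 'pass': P(defective) = 0.6·0.1237 / (0.6·0.1237 + 0.75·0.8763) ≈ 0.1015

0.101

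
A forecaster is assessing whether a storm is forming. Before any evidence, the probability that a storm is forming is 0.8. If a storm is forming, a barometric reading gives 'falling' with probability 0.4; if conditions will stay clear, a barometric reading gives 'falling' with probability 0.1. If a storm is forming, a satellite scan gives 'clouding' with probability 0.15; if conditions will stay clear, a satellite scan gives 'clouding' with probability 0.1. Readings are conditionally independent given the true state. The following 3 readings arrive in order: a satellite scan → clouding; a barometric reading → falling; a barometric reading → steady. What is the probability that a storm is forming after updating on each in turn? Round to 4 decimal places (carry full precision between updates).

Each posterior becomes the prior for the next update.
After a satellite scan='clouding': P(storm) = 0.15·0.8000 / (0.15·0.8000 + 0.1·0.2000) ≈ 0.8571
After a barometric reading='falling': P(storm) = 0.4·0.8571 / (0.4·0.8571 + 0.1·0.1429) ≈ 0.9600
After a barometric reading='steady': P(storm) = 0.6·0.9600 / (0.6·0.9600 + 0.9·0.0400) ≈ 0.9412

0.9412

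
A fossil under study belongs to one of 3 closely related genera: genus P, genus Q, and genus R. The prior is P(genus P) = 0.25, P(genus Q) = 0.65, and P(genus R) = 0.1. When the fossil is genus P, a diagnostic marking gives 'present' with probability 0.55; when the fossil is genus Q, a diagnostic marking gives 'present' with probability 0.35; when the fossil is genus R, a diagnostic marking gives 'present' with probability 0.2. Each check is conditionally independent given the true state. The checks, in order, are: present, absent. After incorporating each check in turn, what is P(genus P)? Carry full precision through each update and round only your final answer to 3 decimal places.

0.274

After 'present': normaliser = 0.55·0.2500 + 0.35·0.6500 + 0.2·0.1000; P(genus P) ≈ 0.3571, P(genus Q) ≈ 0.5909, P(genus R) ≈ 0.0519
After 'absent': normaliser = 0.45·0.3571 + 0.65·0.5909 + 0.8·0.0519; P(genus P) ≈ 0.2741, P(genus Q) ≈ 0.6550, P(genus R) ≈ 0.0709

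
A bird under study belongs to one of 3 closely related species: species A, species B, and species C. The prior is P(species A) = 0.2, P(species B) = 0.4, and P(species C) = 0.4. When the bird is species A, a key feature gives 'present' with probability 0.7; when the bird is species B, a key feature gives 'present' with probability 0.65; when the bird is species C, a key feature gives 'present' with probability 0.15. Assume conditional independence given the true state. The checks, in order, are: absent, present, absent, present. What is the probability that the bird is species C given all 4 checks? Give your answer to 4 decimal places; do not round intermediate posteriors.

After 'absent': normaliser = 0.3·0.2000 + 0.35·0.4000 + 0.85·0.4000; P(species A) ≈ 0.1111, P(species B) ≈ 0.2593, P(species C) ≈ 0.6296
After 'present': normaliser = 0.7·0.1111 + 0.65·0.2593 + 0.15·0.6296; P(species A) ≈ 0.2283, P(species B) ≈ 0.4946, P(species C) ≈ 0.2772
After 'absent': normaliser = 0.3·0.2283 + 0.35·0.4946 + 0.85·0.2772; P(species A) ≈ 0.1435, P(species B) ≈ 0.3628, P(species C) ≈ 0.4937
After 'present': normaliser = 0.7·0.1435 + 0.65·0.3628 + 0.15·0.4937; P(species A) ≈ 0.2448, P(species B) ≈ 0.5747, P(species C) ≈ 0.1805

0.1805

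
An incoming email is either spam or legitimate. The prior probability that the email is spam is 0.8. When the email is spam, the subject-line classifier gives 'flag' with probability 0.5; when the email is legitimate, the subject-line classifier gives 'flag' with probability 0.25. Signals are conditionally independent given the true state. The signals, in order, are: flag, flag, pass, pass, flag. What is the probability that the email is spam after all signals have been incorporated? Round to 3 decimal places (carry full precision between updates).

After 'flag': P(spam) = 0.5·0.8000 / (0.5·0.8000 + 0.25·0.2000) ≈ 0.8889
After 'flag': P(spam) = 0.5·0.8889 / (0.5·0.8889 + 0.25·0.1111) ≈ 0.9412
After 'pass': P(spam) = 0.5·0.9412 / (0.5·0.9412 + 0.75·0.0588) ≈ 0.9143
After 'pass': P(spam) = 0.5·0.9143 / (0.5·0.9143 + 0.75·0.0857) ≈ 0.8767
After 'flag': P(spam) = 0.5·0.8767 / (0.5·0.8767 + 0.25·0.1233) ≈ 0.9343

0.934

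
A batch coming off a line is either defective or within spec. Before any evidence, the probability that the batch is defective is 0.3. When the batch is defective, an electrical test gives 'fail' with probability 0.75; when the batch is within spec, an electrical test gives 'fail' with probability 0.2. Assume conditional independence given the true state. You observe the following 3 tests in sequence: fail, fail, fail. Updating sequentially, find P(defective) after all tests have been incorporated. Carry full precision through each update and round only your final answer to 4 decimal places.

0.9576

Apply Bayes' rule sequentially, carrying P(defective) forward.
After 'fail': P(defective) = 0.75·0.3000 / (0.75·0.3000 + 0.2·0.7000) ≈ 0.6164
After 'fail': P(defective) = 0.75·0.6164 / (0.75·0.6164 + 0.2·0.3836) ≈ 0.8577
After 'fail': P(defective) = 0.75·0.8577 / (0.75·0.8577 + 0.2·0.1423) ≈ 0.9576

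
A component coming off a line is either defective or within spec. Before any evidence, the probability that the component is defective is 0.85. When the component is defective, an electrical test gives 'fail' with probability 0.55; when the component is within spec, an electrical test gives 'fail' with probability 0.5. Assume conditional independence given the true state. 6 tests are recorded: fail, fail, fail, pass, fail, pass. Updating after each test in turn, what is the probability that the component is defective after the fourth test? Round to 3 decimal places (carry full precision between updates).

0.872

After 'fail': P(defective) = 0.55·0.8500 / (0.55·0.8500 + 0.5·0.1500) ≈ 0.8618
After 'fail': P(defective) = 0.55·0.8618 / (0.55·0.8618 + 0.5·0.1382) ≈ 0.8727
After 'fail': P(defective) = 0.55·0.8727 / (0.55·0.8727 + 0.5·0.1273) ≈ 0.8829
After 'pass': P(defective) = 0.45·0.8829 / (0.45·0.8829 + 0.5·0.1171) ≈ 0.8716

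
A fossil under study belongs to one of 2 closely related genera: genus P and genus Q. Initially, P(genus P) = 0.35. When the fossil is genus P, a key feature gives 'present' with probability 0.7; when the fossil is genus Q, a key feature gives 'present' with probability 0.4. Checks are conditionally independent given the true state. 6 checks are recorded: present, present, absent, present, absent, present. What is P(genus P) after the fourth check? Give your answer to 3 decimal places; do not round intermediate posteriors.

0.591

After 'present': P(genus P) = 0.7·0.3500 / (0.7·0.3500 + 0.4·0.6500) ≈ 0.4851
After 'present': P(genus P) = 0.7·0.4851 / (0.7·0.4851 + 0.4·0.5149) ≈ 0.6225
After 'absent': P(genus P) = 0.3·0.6225 / (0.3·0.6225 + 0.6·0.3775) ≈ 0.4519
After 'present': P(genus P) = 0.7·0.4519 / (0.7·0.4519 + 0.4·0.5481) ≈ 0.5907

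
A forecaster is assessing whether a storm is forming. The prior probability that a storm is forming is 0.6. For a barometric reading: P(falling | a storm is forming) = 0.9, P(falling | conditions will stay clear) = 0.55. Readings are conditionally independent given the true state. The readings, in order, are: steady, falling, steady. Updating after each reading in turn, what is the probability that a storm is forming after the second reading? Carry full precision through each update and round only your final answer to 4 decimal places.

After 'steady': P(storm) = 0.1·0.6000 / (0.1·0.6000 + 0.45·0.4000) ≈ 0.2500
After 'falling': P(storm) = 0.9·0.2500 / (0.9·0.2500 + 0.55·0.7500) ≈ 0.3529

0.3529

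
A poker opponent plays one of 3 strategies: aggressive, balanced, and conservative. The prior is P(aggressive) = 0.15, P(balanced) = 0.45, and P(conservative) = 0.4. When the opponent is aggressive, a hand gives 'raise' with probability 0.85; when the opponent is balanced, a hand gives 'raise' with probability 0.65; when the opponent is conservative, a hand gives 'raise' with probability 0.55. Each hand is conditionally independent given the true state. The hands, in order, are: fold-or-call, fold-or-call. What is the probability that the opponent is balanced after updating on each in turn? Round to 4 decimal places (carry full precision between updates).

After 'fold-or-call': normaliser = 0.15·0.1500 + 0.35·0.4500 + 0.45·0.4000; P(aggressive) ≈ 0.0625, P(balanced) ≈ 0.4375, P(conservative) ≈ 0.5000
After 'fold-or-call': normaliser = 0.15·0.0625 + 0.35·0.4375 + 0.45·0.5000; P(aggressive) ≈ 0.0242, P(balanced) ≈ 0.3952, P(conservative) ≈ 0.5806

0.3952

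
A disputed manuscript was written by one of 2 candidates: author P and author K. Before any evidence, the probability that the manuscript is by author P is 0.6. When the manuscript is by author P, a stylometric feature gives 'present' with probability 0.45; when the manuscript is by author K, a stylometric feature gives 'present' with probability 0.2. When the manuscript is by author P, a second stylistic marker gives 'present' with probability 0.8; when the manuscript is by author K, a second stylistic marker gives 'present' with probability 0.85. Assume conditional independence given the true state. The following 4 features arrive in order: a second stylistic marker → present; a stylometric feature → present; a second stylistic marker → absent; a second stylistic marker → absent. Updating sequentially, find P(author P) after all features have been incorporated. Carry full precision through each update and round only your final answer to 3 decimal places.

After a second stylistic marker='present': P(author P) = 0.8·0.6000 / (0.8·0.6000 + 0.85·0.4000) ≈ 0.5854
After a stylometric feature='present': P(author P) = 0.45·0.5854 / (0.45·0.5854 + 0.2·0.4146) ≈ 0.7606
After a second stylistic marker='absent': P(author P) = 0.2·0.7606 / (0.2·0.7606 + 0.15·0.2394) ≈ 0.8090
After a second stylistic marker='absent': P(author P) = 0.2·0.8090 / (0.2·0.8090 + 0.15·0.1910) ≈ 0.8496

0.850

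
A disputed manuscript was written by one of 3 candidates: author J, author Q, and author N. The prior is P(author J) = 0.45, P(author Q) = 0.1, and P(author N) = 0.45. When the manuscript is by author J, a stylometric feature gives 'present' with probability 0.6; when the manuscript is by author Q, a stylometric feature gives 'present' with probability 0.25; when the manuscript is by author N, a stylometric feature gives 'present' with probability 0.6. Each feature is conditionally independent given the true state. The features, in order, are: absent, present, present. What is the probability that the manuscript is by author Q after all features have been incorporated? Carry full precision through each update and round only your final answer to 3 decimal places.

After 'absent': normaliser = 0.4·0.4500 + 0.75·0.1000 + 0.4·0.4500; P(author J) ≈ 0.4138, P(author Q) ≈ 0.1724, P(author N) ≈ 0.4138
After 'present': normaliser = 0.6·0.4138 + 0.25·0.1724 + 0.6·0.4138; P(author J) ≈ 0.4601, P(author Q) ≈ 0.0799, P(author N) ≈ 0.4601
After 'present': normaliser = 0.6·0.4601 + 0.25·0.0799 + 0.6·0.4601; P(author J) ≈ 0.4825, P(author Q) ≈ 0.0349, P(author N) ≈ 0.4825

0.035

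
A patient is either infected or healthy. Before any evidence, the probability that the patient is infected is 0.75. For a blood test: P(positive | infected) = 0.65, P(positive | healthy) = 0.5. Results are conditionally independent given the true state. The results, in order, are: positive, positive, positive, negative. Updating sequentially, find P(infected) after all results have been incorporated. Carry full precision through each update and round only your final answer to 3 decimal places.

0.822

Each posterior becomes the prior for the next update.
After 'positive': P(infected) = 0.65·0.7500 / (0.65·0.7500 + 0.5·0.2500) ≈ 0.7959
After 'positive': P(infected) = 0.65·0.7959 / (0.65·0.7959 + 0.5·0.2041) ≈ 0.8353
After 'positive': P(infected) = 0.65·0.8353 / (0.65·0.8353 + 0.5·0.1647) ≈ 0.8683
After 'negative': P(infected) = 0.35·0.8683 / (0.35·0.8683 + 0.5·0.1317) ≈ 0.8219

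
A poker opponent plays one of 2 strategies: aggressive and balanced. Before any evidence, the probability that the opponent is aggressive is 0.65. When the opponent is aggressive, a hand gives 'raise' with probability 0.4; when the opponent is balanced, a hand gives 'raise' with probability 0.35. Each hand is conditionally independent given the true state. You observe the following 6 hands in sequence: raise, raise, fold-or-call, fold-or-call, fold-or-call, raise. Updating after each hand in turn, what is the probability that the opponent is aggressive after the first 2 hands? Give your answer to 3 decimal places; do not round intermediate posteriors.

After 'raise': P(aggressive) = 0.4·0.6500 / (0.4·0.6500 + 0.35·0.3500) ≈ 0.6797
After 'raise': P(aggressive) = 0.4·0.6797 / (0.4·0.6797 + 0.35·0.3203) ≈ 0.7081

0.708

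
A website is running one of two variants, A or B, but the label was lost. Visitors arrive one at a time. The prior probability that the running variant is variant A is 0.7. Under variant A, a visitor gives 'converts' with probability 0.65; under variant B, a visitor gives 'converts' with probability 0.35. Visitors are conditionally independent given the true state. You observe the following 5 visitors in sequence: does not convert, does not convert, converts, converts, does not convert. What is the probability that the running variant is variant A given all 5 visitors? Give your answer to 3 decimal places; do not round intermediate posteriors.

After 'does not convert': P(A) = 0.35·0.7000 / (0.35·0.7000 + 0.65·0.3000) ≈ 0.5568
After 'does not convert': P(A) = 0.35·0.5568 / (0.35·0.5568 + 0.65·0.4432) ≈ 0.4035
After 'converts': P(A) = 0.65·0.4035 / (0.65·0.4035 + 0.35·0.5965) ≈ 0.5568
After 'converts': P(A) = 0.65·0.5568 / (0.65·0.5568 + 0.35·0.4432) ≈ 0.7000
After 'does not convert': P(A) = 0.35·0.7000 / (0.35·0.7000 + 0.65·0.3000) ≈ 0.5568

0.557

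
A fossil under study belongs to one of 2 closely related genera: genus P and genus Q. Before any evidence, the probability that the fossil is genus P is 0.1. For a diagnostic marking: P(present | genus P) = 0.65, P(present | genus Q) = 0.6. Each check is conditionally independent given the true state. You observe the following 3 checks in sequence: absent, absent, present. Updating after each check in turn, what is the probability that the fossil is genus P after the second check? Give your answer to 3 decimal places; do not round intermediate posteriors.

After 'absent': P(genus P) = 0.35·0.1000 / (0.35·0.1000 + 0.4·0.9000) ≈ 0.0886
After 'absent': P(genus P) = 0.35·0.0886 / (0.35·0.0886 + 0.4·0.9114) ≈ 0.0784

0.078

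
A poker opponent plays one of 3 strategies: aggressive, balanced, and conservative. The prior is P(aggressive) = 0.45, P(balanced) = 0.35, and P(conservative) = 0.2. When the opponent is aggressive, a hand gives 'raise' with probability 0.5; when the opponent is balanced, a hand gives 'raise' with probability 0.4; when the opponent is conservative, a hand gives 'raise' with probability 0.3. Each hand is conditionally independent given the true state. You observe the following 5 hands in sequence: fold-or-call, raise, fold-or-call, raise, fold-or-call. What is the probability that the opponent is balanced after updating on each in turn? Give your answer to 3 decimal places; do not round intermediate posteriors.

0.374

Each posterior becomes the prior for the next update.
After 'fold-or-call': normaliser = 0.5·0.4500 + 0.6·0.3500 + 0.7·0.2000; P(aggressive) ≈ 0.3913, P(balanced) ≈ 0.3652, P(conservative) ≈ 0.2435
After 'raise': normaliser = 0.5·0.3913 + 0.4·0.3652 + 0.3·0.2435; P(aggressive) ≈ 0.4717, P(balanced) ≈ 0.3522, P(conservative) ≈ 0.1761
After 'fold-or-call': normaliser = 0.5·0.4717 + 0.6·0.3522 + 0.7·0.1761; P(aggressive) ≈ 0.4135, P(balanced) ≈ 0.3705, P(conservative) ≈ 0.2161
After 'raise': normaliser = 0.5·0.4135 + 0.4·0.3705 + 0.3·0.2161; P(aggressive) ≈ 0.4925, P(balanced) ≈ 0.3530, P(conservative) ≈ 0.1545
After 'fold-or-call': normaliser = 0.5·0.4925 + 0.6·0.3530 + 0.7·0.1545; P(aggressive) ≈ 0.4349, P(balanced) ≈ 0.3741, P(conservative) ≈ 0.1910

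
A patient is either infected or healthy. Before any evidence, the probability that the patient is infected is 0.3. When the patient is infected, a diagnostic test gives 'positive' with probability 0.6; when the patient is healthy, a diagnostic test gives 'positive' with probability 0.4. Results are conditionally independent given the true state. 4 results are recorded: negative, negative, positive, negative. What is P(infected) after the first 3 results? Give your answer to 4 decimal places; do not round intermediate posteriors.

Apply Bayes' rule sequentially, carrying P(infected) forward.
After 'negative': P(infected) = 0.4·0.3000 / (0.4·0.3000 + 0.6·0.7000) ≈ 0.2222
After 'negative': P(infected) = 0.4·0.2222 / (0.4·0.2222 + 0.6·0.7778) ≈ 0.1600
After 'positive': P(infected) = 0.6·0.1600 / (0.6·0.1600 + 0.4·0.8400) ≈ 0.2222

0.2222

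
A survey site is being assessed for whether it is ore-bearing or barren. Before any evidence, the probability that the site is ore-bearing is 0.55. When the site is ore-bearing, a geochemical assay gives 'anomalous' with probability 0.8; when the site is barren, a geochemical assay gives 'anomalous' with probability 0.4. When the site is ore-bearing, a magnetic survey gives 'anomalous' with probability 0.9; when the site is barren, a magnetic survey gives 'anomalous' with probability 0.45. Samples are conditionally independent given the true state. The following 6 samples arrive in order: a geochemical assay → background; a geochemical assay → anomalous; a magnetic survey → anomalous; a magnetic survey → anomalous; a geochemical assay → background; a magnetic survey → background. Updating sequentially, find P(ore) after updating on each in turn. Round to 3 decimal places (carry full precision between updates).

0.165

Each posterior becomes the prior for the next update.
After a geochemical assay='background': P(ore) = 0.2·0.5500 / (0.2·0.5500 + 0.6·0.4500) ≈ 0.2895
After a geochemical assay='anomalous': P(ore) = 0.8·0.2895 / (0.8·0.2895 + 0.4·0.7105) ≈ 0.4490
After a magnetic survey='anomalous': P(ore) = 0.9·0.4490 / (0.9·0.4490 + 0.45·0.5510) ≈ 0.6197
After a magnetic survey='anomalous': P(ore) = 0.9·0.6197 / (0.9·0.6197 + 0.45·0.3803) ≈ 0.7652
After a geochemical assay='background': P(ore) = 0.2·0.7652 / (0.2·0.7652 + 0.6·0.2348) ≈ 0.5207
After a magnetic survey='background': P(ore) = 0.1·0.5207 / (0.1·0.5207 + 0.55·0.4793) ≈ 0.1649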